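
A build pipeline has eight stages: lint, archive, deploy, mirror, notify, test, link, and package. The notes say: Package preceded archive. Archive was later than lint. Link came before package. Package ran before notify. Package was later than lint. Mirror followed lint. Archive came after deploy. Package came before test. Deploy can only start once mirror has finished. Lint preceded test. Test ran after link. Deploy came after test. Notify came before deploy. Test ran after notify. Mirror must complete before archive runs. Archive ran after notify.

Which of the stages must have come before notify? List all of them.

Directly stated before notify: package.
Link reaches notify via link → package → notify.
Lint reaches notify via lint → package → notify.
No chain forces mirror (or any of the others) ahead of notify.

link, lint, package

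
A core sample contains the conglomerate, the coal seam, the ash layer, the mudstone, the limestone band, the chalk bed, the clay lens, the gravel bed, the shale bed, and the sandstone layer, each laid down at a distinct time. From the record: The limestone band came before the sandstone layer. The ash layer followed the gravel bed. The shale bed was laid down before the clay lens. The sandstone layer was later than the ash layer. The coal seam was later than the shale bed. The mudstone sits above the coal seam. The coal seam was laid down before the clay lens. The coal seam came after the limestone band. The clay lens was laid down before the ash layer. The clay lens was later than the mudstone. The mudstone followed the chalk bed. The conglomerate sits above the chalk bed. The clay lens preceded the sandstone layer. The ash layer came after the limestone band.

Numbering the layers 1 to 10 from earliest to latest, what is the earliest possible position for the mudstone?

The chalk bed, the coal seam, the limestone band, and the shale bed must all come before the mudstone — 4 forced predecessors.
Nothing else is forced ahead of the mudstone, so its earliest slot is position 4 + 1 = 5.

5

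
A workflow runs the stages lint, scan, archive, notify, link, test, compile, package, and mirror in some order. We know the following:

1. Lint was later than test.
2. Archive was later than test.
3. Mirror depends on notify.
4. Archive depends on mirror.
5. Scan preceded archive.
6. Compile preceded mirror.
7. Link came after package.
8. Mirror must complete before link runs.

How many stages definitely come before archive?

5

Directly stated before archive: mirror, scan, and test.
Compile reaches archive via compile → mirror → archive.
Notify reaches archive via notify → mirror → archive.
No chain forces package (or any of the others) ahead of archive.
That's compile, mirror, notify, scan, and test — 5 in all.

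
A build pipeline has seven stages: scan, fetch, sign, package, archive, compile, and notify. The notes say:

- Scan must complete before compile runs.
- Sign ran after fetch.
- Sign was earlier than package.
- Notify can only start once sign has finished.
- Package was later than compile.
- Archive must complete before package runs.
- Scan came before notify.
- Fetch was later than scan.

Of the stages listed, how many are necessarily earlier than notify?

Directly stated before notify: scan and sign.
Fetch reaches notify via fetch → sign → notify.
That's fetch, scan, and sign — 3 in all.

3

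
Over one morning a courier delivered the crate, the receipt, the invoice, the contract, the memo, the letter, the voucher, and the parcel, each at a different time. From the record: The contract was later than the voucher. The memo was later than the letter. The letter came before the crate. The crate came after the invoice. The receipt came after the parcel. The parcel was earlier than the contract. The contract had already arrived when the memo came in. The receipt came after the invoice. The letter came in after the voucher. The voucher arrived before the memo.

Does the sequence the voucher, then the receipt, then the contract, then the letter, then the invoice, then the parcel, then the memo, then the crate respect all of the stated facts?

The constraints require the invoice before the receipt, but in the proposed sequence the receipt appears ahead of the invoice. That one violation is enough.

no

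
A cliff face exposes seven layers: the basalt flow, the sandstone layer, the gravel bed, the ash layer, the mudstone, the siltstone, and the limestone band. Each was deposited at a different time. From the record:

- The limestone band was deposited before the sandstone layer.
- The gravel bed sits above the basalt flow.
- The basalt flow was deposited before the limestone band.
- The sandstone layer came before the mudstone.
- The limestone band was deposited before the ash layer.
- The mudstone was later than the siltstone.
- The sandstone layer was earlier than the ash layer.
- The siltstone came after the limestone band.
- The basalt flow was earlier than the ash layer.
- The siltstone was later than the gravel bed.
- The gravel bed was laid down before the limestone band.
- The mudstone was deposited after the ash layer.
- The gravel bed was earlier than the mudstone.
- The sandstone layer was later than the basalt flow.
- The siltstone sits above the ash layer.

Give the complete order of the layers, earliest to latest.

The constraints fix every adjacent pair, so only one ordering works:
the basalt flow → the gravel bed → the limestone band → the sandstone layer → the ash layer → the siltstone → the mudstone.

the basalt flow, the gravel bed, the limestone band, the sandstone layer, the ash layer, the siltstone, the mudstone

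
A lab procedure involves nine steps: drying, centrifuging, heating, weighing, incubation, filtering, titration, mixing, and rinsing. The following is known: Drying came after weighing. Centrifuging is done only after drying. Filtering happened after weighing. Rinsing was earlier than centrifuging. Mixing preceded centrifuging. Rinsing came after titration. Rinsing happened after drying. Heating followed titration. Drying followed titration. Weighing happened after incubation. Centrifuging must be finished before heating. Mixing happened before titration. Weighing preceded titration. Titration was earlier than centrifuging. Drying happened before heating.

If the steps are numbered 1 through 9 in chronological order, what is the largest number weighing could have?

3

Weighing must come before centrifuging, drying, filtering, heating, rinsing, and titration — 6 steps forced after it.
Everything else can be placed before weighing in some valid order, so weighing can sit as late as position 9 − 6 = 3.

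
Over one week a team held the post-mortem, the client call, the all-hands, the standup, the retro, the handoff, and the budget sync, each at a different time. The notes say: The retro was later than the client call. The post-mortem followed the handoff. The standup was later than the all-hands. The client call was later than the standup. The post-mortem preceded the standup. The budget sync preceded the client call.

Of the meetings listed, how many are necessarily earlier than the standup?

3

Directly stated before the standup: the all-hands and the post-mortem.
The handoff reaches the standup via the handoff → the post-mortem → the standup.
That's the all-hands, the handoff, and the post-mortem — 3 in all.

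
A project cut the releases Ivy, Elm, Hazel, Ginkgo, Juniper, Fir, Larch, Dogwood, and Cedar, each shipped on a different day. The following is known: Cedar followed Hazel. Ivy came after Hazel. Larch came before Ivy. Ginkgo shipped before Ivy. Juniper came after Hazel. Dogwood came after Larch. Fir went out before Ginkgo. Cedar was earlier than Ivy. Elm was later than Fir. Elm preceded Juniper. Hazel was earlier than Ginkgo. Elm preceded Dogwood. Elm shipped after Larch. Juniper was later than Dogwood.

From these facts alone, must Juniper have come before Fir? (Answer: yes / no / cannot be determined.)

no

Tracing the constraints gives Fir → Elm → Juniper, so Fir must come before Juniper.
That means Juniper cannot be before Fir.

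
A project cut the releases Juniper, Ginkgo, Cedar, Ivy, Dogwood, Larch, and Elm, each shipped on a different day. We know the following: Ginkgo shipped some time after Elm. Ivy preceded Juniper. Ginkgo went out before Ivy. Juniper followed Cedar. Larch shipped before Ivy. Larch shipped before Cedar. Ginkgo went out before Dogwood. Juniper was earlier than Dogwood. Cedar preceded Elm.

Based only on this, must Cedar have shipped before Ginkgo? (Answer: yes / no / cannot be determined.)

yes

Chain the constraints: Cedar → Elm → Ginkgo. Each link is directly stated, so Cedar comes before Ginkgo.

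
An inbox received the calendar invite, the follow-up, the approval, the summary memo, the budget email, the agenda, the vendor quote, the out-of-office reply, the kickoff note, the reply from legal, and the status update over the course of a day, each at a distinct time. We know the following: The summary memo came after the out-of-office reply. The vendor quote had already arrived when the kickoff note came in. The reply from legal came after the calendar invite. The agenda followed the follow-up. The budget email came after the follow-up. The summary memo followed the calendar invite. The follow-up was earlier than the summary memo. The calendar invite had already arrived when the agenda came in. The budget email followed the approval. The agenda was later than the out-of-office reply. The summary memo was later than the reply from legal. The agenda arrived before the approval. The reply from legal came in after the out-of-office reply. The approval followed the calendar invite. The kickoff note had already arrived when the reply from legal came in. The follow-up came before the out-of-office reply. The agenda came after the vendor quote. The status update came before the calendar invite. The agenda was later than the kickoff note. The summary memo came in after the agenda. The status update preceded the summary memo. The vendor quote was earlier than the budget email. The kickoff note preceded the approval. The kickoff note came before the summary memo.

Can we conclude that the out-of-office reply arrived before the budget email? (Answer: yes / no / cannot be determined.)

yes

Chain the constraints: the out-of-office reply → the agenda → the approval → the budget email. Each link is directly stated, so the out-of-office reply comes before the budget email.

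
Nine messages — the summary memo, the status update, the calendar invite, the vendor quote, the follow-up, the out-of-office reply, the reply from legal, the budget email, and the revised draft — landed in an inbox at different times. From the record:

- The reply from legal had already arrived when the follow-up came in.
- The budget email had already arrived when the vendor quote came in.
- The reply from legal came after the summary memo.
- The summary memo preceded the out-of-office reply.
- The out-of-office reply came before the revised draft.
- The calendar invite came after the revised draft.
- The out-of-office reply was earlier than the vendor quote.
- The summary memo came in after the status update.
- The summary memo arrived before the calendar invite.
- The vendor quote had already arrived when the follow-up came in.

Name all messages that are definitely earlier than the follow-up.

the budget email, the out-of-office reply, the reply from legal, the status update, the summary memo, the vendor quote

Directly stated before the follow-up: the reply from legal and the vendor quote.
The budget email reaches the follow-up via the budget email → the vendor quote → the follow-up.
The out-of-office reply reaches the follow-up via the out-of-office reply → the vendor quote → the follow-up.
The status update reaches the follow-up via the status update → the summary memo → the reply from legal → the follow-up.
Likewise the summary memo reaches the follow-up by chaining the stated constraints.
No chain forces the calendar invite (or any of the others) ahead of the follow-up.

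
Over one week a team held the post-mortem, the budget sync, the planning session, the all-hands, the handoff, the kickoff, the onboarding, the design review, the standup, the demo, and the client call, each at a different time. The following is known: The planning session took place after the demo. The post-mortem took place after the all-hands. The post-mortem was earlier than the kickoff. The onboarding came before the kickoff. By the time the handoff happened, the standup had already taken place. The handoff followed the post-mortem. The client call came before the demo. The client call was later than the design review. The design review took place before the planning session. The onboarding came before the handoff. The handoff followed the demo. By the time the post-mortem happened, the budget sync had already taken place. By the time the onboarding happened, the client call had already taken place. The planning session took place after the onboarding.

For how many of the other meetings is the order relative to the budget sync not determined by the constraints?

Forced after the budget sync: the handoff, the kickoff, and the post-mortem.
That leaves the all-hands, the client call, the demo, the design review, the onboarding, the planning session, and the standup with no forced order relative to the budget sync — 7.

7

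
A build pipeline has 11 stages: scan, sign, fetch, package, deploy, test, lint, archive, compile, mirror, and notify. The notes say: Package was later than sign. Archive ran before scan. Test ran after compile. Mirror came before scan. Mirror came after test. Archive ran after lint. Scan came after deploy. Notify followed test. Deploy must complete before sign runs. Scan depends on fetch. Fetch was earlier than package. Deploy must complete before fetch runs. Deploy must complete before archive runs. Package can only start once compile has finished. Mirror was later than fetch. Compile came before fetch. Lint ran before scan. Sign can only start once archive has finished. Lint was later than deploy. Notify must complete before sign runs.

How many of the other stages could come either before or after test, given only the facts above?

4

Forced before test: compile; forced after test: mirror, notify, package, scan, and sign.
That leaves archive, deploy, fetch, and lint with no forced order relative to test — 4.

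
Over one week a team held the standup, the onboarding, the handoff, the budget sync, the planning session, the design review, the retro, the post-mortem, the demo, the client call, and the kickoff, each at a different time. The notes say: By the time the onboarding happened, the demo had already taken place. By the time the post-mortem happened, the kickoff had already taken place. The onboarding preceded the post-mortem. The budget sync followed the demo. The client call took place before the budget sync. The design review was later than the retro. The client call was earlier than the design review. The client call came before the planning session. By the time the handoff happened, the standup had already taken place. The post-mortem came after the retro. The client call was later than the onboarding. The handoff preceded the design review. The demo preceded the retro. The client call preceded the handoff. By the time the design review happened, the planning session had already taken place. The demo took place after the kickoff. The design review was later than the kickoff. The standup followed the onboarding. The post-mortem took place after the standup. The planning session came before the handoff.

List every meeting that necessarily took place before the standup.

the demo, the kickoff, the onboarding

Directly stated before the standup: the onboarding.
The demo reaches the standup via the demo → the onboarding → the standup.
The kickoff reaches the standup via the kickoff → the demo → the onboarding → the standup.
No chain forces the budget sync (or any of the others) ahead of the standup.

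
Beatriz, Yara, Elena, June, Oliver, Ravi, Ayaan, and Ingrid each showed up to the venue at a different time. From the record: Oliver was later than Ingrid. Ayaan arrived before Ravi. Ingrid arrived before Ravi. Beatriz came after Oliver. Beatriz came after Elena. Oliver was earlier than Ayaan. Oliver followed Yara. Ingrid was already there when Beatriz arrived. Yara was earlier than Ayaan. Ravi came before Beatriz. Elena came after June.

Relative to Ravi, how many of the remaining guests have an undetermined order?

2

Forced before Ravi: Ayaan, Ingrid, Oliver, and Yara; forced after Ravi: Beatriz.
That leaves Elena and June with no forced order relative to Ravi — 2.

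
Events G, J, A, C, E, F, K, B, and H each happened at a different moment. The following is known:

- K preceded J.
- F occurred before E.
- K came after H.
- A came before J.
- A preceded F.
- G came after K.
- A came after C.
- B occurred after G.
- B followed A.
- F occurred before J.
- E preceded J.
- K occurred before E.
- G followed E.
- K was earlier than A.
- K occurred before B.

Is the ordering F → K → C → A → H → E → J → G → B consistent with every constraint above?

no

The constraints require A before F, but in the proposed sequence F appears ahead of A. That one violation is enough.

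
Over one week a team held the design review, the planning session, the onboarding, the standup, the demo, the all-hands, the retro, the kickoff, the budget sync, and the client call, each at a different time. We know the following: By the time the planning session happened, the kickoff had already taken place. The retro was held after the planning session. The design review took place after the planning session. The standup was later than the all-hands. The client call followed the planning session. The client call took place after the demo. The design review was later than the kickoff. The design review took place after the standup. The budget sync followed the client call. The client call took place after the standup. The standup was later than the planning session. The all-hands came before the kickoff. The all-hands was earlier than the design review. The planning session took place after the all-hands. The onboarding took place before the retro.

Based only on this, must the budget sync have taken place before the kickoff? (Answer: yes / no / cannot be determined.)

no

Tracing the constraints gives the kickoff → the planning session → the client call → the budget sync, so the kickoff must come before the budget sync.
That means the budget sync cannot be before the kickoff.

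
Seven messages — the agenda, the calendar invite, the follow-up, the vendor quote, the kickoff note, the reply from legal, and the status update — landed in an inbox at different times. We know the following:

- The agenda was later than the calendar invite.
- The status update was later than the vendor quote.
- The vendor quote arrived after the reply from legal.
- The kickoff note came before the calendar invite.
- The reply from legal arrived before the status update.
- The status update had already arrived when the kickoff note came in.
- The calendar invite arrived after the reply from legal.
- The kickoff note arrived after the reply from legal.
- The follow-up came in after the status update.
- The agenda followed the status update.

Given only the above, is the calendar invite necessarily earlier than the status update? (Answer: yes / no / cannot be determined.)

Tracing the constraints gives the status update → the kickoff note → the calendar invite, so the status update must come before the calendar invite.
That means the calendar invite cannot be before the status update.

no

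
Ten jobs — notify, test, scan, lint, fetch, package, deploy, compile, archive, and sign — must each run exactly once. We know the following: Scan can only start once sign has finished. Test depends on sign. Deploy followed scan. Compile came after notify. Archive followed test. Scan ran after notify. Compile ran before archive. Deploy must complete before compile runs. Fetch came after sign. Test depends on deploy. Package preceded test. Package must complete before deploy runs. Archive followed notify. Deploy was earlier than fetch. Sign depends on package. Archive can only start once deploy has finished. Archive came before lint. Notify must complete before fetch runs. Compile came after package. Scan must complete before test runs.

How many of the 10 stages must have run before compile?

Directly stated before compile: deploy, notify, and package.
Scan reaches compile via scan → deploy → compile.
Sign reaches compile via sign → scan → deploy → compile.
That's deploy, notify, package, scan, and sign — 5 in all.

5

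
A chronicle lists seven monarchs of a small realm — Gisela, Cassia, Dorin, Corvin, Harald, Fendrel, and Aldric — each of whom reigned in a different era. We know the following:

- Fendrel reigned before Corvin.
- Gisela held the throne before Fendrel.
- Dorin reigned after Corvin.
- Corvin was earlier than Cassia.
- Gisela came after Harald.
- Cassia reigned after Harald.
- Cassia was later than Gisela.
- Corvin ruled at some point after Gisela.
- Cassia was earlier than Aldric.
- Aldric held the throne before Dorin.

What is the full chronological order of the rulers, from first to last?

Harald, Gisela, Fendrel, Corvin, Cassia, Aldric, Dorin

The constraints fix every adjacent pair, so only one ordering works:
Harald → Gisela → Fendrel → Corvin → Cassia → Aldric → Dorin.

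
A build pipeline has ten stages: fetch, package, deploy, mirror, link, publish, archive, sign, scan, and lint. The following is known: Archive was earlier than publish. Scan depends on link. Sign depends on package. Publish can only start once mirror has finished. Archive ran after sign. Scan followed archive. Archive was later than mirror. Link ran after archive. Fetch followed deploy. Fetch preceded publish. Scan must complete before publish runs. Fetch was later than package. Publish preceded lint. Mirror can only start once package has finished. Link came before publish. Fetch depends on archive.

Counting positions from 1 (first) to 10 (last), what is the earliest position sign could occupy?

2

Package must come before sign — 1 forced predecessor.
Nothing else is forced ahead of sign, so its earliest slot is position 1 + 1 = 2.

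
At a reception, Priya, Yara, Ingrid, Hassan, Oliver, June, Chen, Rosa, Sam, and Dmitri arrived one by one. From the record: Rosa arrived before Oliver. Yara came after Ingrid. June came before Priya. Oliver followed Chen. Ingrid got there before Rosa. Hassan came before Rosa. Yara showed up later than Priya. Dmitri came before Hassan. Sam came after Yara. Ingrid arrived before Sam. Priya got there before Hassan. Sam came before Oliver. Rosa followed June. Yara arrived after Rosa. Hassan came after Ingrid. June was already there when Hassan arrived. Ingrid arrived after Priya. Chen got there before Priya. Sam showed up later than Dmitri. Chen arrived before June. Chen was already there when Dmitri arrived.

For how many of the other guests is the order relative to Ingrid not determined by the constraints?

Forced before Ingrid: Chen, June, and Priya; forced after Ingrid: Hassan, Oliver, Rosa, Sam, and Yara.
That leaves Dmitri with no forced order relative to Ingrid — 1.

1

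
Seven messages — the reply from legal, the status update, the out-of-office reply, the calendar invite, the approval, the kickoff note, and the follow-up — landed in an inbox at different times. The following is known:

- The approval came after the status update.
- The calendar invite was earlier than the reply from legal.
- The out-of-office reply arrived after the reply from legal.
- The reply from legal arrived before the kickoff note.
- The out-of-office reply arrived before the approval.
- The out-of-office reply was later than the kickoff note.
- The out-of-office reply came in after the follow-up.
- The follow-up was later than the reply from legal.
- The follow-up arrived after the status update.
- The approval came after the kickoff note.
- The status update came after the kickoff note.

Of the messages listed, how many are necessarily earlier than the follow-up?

Directly stated before the follow-up: the reply from legal and the status update.
The calendar invite reaches the follow-up via the calendar invite → the reply from legal → the follow-up.
The kickoff note reaches the follow-up via the kickoff note → the status update → the follow-up.
No chain forces the out-of-office reply (or any of the others) ahead of the follow-up.
That's the calendar invite, the kickoff note, the reply from legal, and the status update — 4 in all.

4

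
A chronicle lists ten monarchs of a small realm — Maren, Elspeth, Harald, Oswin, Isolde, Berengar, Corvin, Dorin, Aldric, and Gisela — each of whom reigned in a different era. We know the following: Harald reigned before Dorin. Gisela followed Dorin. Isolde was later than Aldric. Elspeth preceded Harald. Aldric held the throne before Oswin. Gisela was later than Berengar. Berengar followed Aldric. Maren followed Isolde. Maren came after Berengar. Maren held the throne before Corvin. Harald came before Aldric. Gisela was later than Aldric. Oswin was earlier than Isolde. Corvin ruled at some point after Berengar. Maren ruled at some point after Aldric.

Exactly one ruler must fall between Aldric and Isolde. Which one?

Oswin

Tracing the constraints gives Aldric → Oswin → Isolde, so Oswin sits after Aldric and before Isolde.
No other ruler is forced both after Aldric and before Isolde.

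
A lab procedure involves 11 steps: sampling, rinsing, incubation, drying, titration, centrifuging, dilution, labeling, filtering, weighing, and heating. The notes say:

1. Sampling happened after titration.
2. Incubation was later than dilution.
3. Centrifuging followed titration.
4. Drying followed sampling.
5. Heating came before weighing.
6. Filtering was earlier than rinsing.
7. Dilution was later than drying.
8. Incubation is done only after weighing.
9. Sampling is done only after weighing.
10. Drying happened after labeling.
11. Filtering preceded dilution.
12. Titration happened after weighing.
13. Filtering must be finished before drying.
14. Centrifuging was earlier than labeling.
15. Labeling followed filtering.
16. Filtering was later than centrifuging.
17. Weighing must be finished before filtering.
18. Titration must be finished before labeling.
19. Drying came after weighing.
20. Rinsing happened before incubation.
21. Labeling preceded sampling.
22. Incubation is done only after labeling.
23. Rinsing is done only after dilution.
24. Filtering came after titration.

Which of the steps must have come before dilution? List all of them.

Directly stated before dilution: drying and filtering.
Centrifuging reaches dilution via centrifuging → filtering → dilution.
Heating reaches dilution via heating → weighing → drying → dilution.
Labeling reaches dilution via labeling → drying → dilution.
Likewise sampling, titration, and weighing each reach dilution by chaining the stated constraints.

centrifuging, drying, filtering, heating, labeling, sampling, titration, weighing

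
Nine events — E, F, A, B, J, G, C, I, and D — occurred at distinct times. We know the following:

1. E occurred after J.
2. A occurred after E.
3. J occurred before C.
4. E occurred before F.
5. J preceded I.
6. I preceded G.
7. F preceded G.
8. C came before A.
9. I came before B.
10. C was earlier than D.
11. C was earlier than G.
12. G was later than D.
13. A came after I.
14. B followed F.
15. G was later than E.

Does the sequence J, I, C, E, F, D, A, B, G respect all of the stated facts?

Check each stated constraint against the proposed order — e.g. C is ahead of G; I is ahead of G. Every pair is in the required order; nothing is violated.

yes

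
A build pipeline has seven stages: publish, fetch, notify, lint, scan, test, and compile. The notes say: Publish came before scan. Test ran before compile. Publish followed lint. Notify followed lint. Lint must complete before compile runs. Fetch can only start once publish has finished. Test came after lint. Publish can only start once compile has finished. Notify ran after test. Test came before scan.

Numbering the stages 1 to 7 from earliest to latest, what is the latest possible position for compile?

4

Compile must come before fetch, publish, and scan — 3 stages forced after it.
Everything else can be placed before compile in some valid order, so compile can sit as late as position 7 − 3 = 4.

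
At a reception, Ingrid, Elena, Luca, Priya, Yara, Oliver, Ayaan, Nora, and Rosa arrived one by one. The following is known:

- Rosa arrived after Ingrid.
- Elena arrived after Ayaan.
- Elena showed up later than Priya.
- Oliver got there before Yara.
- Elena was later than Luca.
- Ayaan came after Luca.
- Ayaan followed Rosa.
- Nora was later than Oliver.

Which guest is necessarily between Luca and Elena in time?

Tracing the constraints gives Luca → Ayaan → Elena, so Ayaan sits after Luca and before Elena.
No other guest is forced both after Luca and before Elena.

Ayaan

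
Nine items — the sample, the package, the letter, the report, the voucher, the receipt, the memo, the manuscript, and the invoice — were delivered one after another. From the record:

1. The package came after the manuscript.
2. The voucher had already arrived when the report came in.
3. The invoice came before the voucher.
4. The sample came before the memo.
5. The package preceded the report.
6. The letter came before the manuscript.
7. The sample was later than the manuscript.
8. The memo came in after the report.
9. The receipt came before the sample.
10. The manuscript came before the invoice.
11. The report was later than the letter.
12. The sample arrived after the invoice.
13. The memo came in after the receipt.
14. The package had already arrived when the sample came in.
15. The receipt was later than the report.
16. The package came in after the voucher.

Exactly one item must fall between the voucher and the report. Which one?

Tracing the constraints gives the voucher → the package → the report, so the package sits after the voucher and before the report.
No other item is forced both after the voucher and before the report.

the package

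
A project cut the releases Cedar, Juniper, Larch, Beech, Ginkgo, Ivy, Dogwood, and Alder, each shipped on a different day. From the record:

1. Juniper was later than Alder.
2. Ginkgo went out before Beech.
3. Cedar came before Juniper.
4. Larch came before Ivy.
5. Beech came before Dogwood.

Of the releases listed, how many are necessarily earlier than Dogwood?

Directly stated before Dogwood: Beech.
Ginkgo reaches Dogwood via Ginkgo → Beech → Dogwood.
No chain forces Cedar (or any of the others) ahead of Dogwood.
That's Beech and Ginkgo — 2 in all.

2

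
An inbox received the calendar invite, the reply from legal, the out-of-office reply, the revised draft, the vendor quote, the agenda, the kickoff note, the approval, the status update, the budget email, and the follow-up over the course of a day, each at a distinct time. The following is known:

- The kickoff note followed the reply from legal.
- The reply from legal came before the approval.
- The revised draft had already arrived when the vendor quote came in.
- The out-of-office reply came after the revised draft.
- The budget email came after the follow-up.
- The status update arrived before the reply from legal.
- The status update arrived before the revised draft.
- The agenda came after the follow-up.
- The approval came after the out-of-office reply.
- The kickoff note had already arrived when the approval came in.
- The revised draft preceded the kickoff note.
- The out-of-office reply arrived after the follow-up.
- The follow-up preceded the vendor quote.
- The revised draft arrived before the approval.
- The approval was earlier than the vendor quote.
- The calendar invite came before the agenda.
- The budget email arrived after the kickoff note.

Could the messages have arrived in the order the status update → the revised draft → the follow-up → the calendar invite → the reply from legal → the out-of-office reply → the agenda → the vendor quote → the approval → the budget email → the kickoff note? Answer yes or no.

The constraints require the kickoff note before the approval, but in the proposed sequence the approval appears ahead of the kickoff note. That one violation is enough.

no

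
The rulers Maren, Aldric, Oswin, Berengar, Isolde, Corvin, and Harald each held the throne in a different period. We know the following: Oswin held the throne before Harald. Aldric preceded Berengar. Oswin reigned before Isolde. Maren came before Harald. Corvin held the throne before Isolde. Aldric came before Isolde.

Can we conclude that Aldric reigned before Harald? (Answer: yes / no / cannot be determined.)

No chain of stated constraints runs from Aldric to Harald, and none runs from Harald to Aldric either.
So the relative order of Aldric and Harald is not fixed by the given facts.

cannot be determined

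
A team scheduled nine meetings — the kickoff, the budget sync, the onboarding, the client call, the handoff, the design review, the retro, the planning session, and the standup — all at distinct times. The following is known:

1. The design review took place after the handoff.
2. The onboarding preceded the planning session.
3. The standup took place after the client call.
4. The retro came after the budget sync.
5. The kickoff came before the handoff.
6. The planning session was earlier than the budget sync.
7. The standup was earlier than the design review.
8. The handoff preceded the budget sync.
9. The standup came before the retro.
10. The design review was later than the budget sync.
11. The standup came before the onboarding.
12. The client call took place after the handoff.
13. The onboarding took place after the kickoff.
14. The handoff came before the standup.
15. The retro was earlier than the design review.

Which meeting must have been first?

the kickoff

The kickoff has a chain of constraints placing it before every other meeting, so the kickoff must be first.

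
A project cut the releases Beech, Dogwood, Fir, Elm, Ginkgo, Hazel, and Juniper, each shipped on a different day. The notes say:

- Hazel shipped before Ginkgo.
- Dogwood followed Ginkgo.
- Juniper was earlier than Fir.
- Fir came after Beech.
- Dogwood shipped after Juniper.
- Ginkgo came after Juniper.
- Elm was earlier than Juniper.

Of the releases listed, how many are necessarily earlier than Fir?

3

Directly stated before Fir: Beech and Juniper.
Elm reaches Fir via Elm → Juniper → Fir.
That's Beech, Elm, and Juniper — 3 in all.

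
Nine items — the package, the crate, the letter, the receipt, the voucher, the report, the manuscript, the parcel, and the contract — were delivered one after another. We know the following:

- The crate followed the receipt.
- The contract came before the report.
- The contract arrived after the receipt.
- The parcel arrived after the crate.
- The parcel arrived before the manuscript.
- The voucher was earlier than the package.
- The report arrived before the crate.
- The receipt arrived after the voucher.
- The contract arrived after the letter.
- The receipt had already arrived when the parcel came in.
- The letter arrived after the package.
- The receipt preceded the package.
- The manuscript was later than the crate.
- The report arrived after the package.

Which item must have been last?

the manuscript

Every other item has a chain of constraints placing it before the manuscript, so the manuscript is last.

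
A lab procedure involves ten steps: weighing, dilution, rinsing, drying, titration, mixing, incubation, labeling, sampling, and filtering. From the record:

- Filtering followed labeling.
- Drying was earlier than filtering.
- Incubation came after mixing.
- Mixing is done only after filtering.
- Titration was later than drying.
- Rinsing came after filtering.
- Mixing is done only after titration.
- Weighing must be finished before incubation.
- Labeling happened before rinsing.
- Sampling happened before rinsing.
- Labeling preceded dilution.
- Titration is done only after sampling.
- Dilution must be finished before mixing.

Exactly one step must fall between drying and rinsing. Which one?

filtering

Tracing the constraints gives drying → filtering → rinsing, so filtering sits after drying and before rinsing.
No other step is forced both after drying and before rinsing.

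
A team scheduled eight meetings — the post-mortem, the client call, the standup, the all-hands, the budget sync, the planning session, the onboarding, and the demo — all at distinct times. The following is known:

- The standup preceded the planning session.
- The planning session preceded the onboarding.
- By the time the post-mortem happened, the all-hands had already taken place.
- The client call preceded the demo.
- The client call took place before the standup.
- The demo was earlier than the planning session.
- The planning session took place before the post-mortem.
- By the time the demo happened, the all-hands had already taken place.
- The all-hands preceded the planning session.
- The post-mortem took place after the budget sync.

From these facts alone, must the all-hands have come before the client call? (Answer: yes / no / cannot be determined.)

No chain of stated constraints runs from the all-hands to the client call, and none runs from the client call to the all-hands either.
So the relative order of the all-hands and the client call is not fixed by the given facts.

cannot be determined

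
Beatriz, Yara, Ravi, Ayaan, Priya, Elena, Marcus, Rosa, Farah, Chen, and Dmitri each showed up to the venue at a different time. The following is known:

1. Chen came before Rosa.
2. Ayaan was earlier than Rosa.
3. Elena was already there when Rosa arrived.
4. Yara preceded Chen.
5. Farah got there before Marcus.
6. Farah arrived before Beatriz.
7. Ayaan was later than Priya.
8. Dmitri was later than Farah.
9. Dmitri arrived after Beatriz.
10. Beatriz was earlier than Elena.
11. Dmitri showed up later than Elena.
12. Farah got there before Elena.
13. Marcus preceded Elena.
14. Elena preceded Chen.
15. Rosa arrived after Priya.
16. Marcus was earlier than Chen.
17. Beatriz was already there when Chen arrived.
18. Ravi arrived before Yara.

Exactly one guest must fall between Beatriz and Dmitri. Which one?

Tracing the constraints gives Beatriz → Elena → Dmitri, so Elena sits after Beatriz and before Dmitri.
No other guest is forced both after Beatriz and before Dmitri.

Elena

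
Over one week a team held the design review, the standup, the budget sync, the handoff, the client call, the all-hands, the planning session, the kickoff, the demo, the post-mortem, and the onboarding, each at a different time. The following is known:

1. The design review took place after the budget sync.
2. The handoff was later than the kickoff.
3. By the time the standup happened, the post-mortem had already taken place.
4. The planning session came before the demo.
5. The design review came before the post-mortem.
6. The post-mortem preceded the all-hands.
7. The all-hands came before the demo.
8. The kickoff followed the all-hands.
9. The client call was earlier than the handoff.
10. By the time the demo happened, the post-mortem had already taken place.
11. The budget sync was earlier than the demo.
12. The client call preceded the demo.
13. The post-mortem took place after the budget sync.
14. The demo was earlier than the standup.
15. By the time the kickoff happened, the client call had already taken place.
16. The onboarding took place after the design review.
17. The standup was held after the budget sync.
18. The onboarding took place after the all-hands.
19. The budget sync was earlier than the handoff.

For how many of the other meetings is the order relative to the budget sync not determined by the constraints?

Forced after the budget sync: the all-hands, the demo, the design review, the handoff, the kickoff, the onboarding, the post-mortem, and the standup.
That leaves the client call and the planning session with no forced order relative to the budget sync — 2.

2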